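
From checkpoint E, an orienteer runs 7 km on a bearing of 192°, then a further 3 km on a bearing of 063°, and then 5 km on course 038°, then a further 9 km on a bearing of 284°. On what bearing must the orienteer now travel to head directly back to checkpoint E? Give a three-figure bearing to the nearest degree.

098°

Leg 1 (192°, 7 km): east 7 sin 192° = -1.46, north 7 cos 192° = -6.85
Leg 2 (063°, 3 km): east 3 sin 63° = 2.67, north 3 cos 63° = 1.36
Leg 3 (038°, 5 km): east 5 sin 38° = 3.08, north 5 cos 38° = 3.94
Leg 4 (284°, 9 km): east 9 sin 284° = -8.73, north 9 cos 284° = 2.18
Net displacement: -4.44 east, 0.63 north. Direction back to start is (4.44, -0.63): bearing = atan2(4.44, -0.63) mod 360° = 98.11° ≈ 098°.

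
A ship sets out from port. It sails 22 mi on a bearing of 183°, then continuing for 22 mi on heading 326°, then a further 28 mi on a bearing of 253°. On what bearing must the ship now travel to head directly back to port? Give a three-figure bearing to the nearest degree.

073°

Leg 1 (183°, 22 mi): east 22 sin 183° = -1.15, north 22 cos 183° = -21.97
Leg 2 (326°, 22 mi): east 22 sin 326° = -12.30, north 22 cos 326° = 18.24
Leg 3 (253°, 28 mi): east 28 sin 253° = -26.78, north 28 cos 253° = -8.19
Net displacement: -40.23 east, -11.92 north. Direction back to start is (40.23, 11.92): bearing = atan2(40.23, 11.92) mod 360° = 73.50° ≈ 073°.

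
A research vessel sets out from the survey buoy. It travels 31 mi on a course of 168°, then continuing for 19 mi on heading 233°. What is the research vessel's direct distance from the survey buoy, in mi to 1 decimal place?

Leg 1 (168°, 31 mi): east 31 sin 168° = 6.45, north 31 cos 168° = -30.32
Leg 2 (233°, 19 mi): east 19 sin 233° = -15.17, north 19 cos 233° = -11.43
Net: -8.73 east, -41.76 north. Distance = √((-8.73)² + (-41.76)²) = 42.660 mi.

42.7 mi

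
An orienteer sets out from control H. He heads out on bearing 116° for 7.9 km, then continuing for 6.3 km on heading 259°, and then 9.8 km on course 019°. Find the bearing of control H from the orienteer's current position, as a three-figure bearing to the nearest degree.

222°

Leg 1 (116°, 7.9 km): east 7.9 sin 116° = 7.10, north 7.9 cos 116° = -3.46
Leg 2 (259°, 6.3 km): east 6.3 sin 259° = -6.18, north 6.3 cos 259° = -1.20
Leg 3 (019°, 9.8 km): east 9.8 sin 19° = 3.19, north 9.8 cos 19° = 9.27
Net displacement: 4.11 east, 4.60 north. Direction back to start is (-4.11, -4.60): bearing = atan2(-4.11, -4.60) mod 360° = 221.75° ≈ 222°.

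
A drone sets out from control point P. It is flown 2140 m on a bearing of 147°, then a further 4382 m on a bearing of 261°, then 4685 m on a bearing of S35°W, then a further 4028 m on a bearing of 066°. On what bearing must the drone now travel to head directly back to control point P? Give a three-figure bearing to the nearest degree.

025°

Leg 1 (147°, 2140 m): east 2140 sin 147° = 1165.53, north 2140 cos 147° = -1794.76
Leg 2 (261°, 4382 m): east 4382 sin 261° = -4328.05, north 4382 cos 261° = -685.50
Leg 3 (S35°W, 4685 m): east 4685 sin 215° = -2687.21, north 4685 cos 215° = -3837.73
Leg 4 (066°, 4028 m): east 4028 sin 66° = 3679.76, north 4028 cos 66° = 1638.34
Net displacement: -2169.97 east, -4679.64 north. Direction back to start is (2169.97, 4679.64): bearing = atan2(2169.97, 4679.64) mod 360° = 24.88° ≈ 025°.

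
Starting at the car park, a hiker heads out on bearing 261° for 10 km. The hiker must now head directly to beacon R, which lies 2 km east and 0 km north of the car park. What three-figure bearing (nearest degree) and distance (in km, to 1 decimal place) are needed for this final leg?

082°, 12.0 km

Leg 1 (261°, 10 km): east 10 sin 261° = -9.88, north 10 cos 261° = -1.56
Current position: (-9.88, -1.56). Target: (2, 0). Remaining: Δeast = 11.88, Δnorth = 1.56.
Bearing = atan2(11.88, 1.56) mod 360° = 82.50°; distance = √((11.88)² + (1.56)²) = 11.979 km.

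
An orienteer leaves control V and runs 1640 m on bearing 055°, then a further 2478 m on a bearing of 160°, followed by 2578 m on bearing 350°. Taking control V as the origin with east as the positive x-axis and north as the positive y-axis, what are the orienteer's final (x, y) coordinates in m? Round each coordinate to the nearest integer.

Leg 1 (055°, 1640 m): east 1640 sin 55° = 1343.41, north 1640 cos 55° = 940.67
Leg 2 (160°, 2478 m): east 2478 sin 160° = 847.53, north 2478 cos 160° = -2328.56
Leg 3 (350°, 2578 m): east 2578 sin 350° = -447.67, north 2578 cos 350° = 2538.83
Summing: 1743.27 m east, 1150.94 m north → (1743, 1151).

(1743, 1151)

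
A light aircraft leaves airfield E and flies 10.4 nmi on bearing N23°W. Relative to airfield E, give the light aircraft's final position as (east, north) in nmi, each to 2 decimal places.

(-4.06, 9.57)

Leg 1 (N23°W, 10.4 nmi): east 10.4 sin 337° = -4.06, north 10.4 cos 337° = 9.57
Summing: -4.06 nmi east, 9.57 nmi north → (-4.06, 9.57).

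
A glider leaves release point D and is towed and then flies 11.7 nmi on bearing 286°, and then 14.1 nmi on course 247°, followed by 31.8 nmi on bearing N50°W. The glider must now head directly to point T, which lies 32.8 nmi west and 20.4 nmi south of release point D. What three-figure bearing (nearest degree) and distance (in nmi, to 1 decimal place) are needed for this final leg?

158°, 41.7 nmi

Leg 1 (286°, 11.7 nmi): east 11.7 sin 286° = -11.25, north 11.7 cos 286° = 3.22
Leg 2 (247°, 14.1 nmi): east 14.1 sin 247° = -12.98, north 14.1 cos 247° = -5.51
Leg 3 (N50°W, 31.8 nmi): east 31.8 sin 310° = -24.36, north 31.8 cos 310° = 20.44
Current position: (-48.59, 18.16). Target: (-32.8, -20.4). Remaining: Δeast = 15.79, Δnorth = -38.56.
Bearing = atan2(15.79, -38.56) mod 360° = 157.73°; distance = √((15.79)² + (-38.56)²) = 41.663 nmi.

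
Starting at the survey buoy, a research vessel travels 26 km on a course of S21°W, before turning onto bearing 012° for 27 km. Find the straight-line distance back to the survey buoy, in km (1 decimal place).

4.3 km

Leg 1 (S21°W, 26 km): east 26 sin 201° = -9.32, north 26 cos 201° = -24.27
Leg 2 (012°, 27 km): east 27 sin 12° = 5.61, north 27 cos 12° = 26.41
Net: -3.70 east, 2.14 north. Distance = √((-3.70)² + (2.14)²) = 4.276 km.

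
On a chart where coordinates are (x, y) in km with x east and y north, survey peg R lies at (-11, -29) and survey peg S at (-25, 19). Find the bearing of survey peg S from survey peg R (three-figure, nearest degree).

344°

Δeast = -25 − -11 = -14.00; Δnorth = 19 − -29 = 48.00.
Bearing = atan2(Δeast, Δnorth) mod 360° = 343.74° ≈ 344°.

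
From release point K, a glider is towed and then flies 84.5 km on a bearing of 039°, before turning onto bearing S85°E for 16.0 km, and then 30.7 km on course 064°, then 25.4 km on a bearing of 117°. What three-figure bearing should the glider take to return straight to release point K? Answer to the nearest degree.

241°

Leg 1 (039°, 84.5 km): east 84.5 sin 39° = 53.18, north 84.5 cos 39° = 65.67
Leg 2 (S85°E, 16.0 km): east 16.0 sin 95° = 15.94, north 16.0 cos 95° = -1.39
Leg 3 (064°, 30.7 km): east 30.7 sin 64° = 27.59, north 30.7 cos 64° = 13.46
Leg 4 (117°, 25.4 km): east 25.4 sin 117° = 22.63, north 25.4 cos 117° = -11.53
Net displacement: 119.34 east, 66.20 north. Direction back to start is (-119.34, -66.20): bearing = atan2(-119.34, -66.20) mod 360° = 240.98° ≈ 241°.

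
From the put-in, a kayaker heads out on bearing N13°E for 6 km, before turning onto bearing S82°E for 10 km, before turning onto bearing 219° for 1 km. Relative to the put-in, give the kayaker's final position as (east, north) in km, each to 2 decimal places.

Leg 1 (N13°E, 6 km): east 6 sin 13° = 1.35, north 6 cos 13° = 5.85
Leg 2 (S82°E, 10 km): east 10 sin 98° = 9.90, north 10 cos 98° = -1.39
Leg 3 (219°, 1 km): east 1 sin 219° = -0.63, north 1 cos 219° = -0.78
Summing: 10.62 km east, 3.68 km north → (10.62, 3.68).

(10.62, 3.68)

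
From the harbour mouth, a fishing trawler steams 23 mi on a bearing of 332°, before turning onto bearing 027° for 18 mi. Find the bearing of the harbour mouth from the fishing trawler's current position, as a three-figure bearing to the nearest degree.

Leg 1 (332°, 23 mi): east 23 sin 332° = -10.80, north 23 cos 332° = 20.31
Leg 2 (027°, 18 mi): east 18 sin 27° = 8.17, north 18 cos 27° = 16.04
Net displacement: -2.63 east, 36.35 north. Direction back to start is (2.63, -36.35): bearing = atan2(2.63, -36.35) mod 360° = 175.87° ≈ 176°.

176°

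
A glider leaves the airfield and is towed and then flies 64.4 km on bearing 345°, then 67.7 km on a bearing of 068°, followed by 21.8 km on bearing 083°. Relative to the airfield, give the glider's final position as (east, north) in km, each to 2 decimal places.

Leg 1 (345°, 64.4 km): east 64.4 sin 345° = -16.67, north 64.4 cos 345° = 62.21
Leg 2 (068°, 67.7 km): east 67.7 sin 68° = 62.77, north 67.7 cos 68° = 25.36
Leg 3 (083°, 21.8 km): east 21.8 sin 83° = 21.64, north 21.8 cos 83° = 2.66
Summing: 67.74 km east, 90.22 km north → (67.74, 90.22).

(67.74, 90.22)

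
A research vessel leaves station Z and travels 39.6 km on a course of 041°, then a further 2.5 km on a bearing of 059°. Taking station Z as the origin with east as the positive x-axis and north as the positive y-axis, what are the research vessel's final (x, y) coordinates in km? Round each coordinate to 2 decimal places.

(28.12, 31.17)

Leg 1 (041°, 39.6 km): east 39.6 sin 41° = 25.98, north 39.6 cos 41° = 29.89
Leg 2 (059°, 2.5 km): east 2.5 sin 59° = 2.14, north 2.5 cos 59° = 1.29
Summing: 28.12 km east, 31.17 km north → (28.12, 31.17).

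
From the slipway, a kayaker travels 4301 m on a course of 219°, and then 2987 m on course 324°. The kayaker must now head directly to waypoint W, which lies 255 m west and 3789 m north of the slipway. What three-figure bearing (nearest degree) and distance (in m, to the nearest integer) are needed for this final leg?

Leg 1 (219°, 4301 m): east 4301 sin 219° = -2706.71, north 4301 cos 219° = -3342.50
Leg 2 (324°, 2987 m): east 2987 sin 324° = -1755.71, north 2987 cos 324° = 2416.53
Current position: (-4462.42, -925.97). Target: (-255, 3789). Remaining: Δeast = 4207.42, Δnorth = 4714.97.
Bearing = atan2(4207.42, 4714.97) mod 360° = 41.74°; distance = √((4207.42)² + (4714.97)²) = 6319.284 m.

042°, 6319 m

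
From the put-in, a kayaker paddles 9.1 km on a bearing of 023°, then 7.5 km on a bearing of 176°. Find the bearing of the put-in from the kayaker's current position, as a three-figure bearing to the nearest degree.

Leg 1 (023°, 9.1 km): east 9.1 sin 23° = 3.56, north 9.1 cos 23° = 8.38
Leg 2 (176°, 7.5 km): east 7.5 sin 176° = 0.52, north 7.5 cos 176° = -7.48
Net displacement: 4.08 east, 0.89 north. Direction back to start is (-4.08, -0.89): bearing = atan2(-4.08, -0.89) mod 360° = 257.63° ≈ 258°.

258°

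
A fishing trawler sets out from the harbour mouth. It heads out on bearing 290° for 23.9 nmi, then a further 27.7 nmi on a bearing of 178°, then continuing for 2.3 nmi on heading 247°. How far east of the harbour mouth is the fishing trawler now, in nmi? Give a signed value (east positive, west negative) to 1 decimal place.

-23.6 nmi

Leg 1 (290°, 23.9 nmi): east 23.9 sin 290° = -22.46, north 23.9 cos 290° = 8.17
Leg 2 (178°, 27.7 nmi): east 27.7 sin 178° = 0.97, north 27.7 cos 178° = -27.68
Leg 3 (247°, 2.3 nmi): east 2.3 sin 247° = -2.12, north 2.3 cos 247° = -0.90
Net east component: -23.61 nmi.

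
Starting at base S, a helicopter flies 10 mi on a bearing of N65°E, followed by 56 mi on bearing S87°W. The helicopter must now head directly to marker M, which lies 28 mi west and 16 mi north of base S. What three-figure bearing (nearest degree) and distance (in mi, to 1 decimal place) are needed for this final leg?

052°, 23.9 mi

Leg 1 (N65°E, 10 mi): east 10 sin 65° = 9.06, north 10 cos 65° = 4.23
Leg 2 (S87°W, 56 mi): east 56 sin 267° = -55.92, north 56 cos 267° = -2.93
Current position: (-46.86, 1.30). Target: (-28, 16). Remaining: Δeast = 18.86, Δnorth = 14.70.
Bearing = atan2(18.86, 14.70) mod 360° = 52.06°; distance = √((18.86)² + (14.70)²) = 23.915 mi.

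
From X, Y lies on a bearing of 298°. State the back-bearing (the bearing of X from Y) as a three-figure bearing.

118°

Back-bearing = 298° − 180° = 118°.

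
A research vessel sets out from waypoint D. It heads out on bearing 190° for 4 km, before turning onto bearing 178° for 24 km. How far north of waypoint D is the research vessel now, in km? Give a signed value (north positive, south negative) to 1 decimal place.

Leg 1 (190°, 4 km): east 4 sin 190° = -0.69, north 4 cos 190° = -3.94
Leg 2 (178°, 24 km): east 24 sin 178° = 0.84, north 24 cos 178° = -23.99
Net north component: -27.92 km.

-27.9 km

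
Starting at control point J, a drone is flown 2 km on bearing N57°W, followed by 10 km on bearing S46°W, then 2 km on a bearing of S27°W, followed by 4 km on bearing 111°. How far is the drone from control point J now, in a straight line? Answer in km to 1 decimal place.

Leg 1 (N57°W, 2 km): east 2 sin 303° = -1.68, north 2 cos 303° = 1.09
Leg 2 (S46°W, 10 km): east 10 sin 226° = -7.19, north 10 cos 226° = -6.95
Leg 3 (S27°W, 2 km): east 2 sin 207° = -0.91, north 2 cos 207° = -1.78
Leg 4 (111°, 4 km): east 4 sin 111° = 3.73, north 4 cos 111° = -1.43
Net: -6.04 east, -9.07 north. Distance = √((-6.04)² + (-9.07)²) = 10.902 km.

10.9 km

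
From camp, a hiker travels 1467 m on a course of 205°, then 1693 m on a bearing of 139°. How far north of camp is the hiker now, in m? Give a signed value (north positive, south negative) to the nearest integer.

Leg 1 (205°, 1467 m): east 1467 sin 205° = -619.98, north 1467 cos 205° = -1329.55
Leg 2 (139°, 1693 m): east 1693 sin 139° = 1110.71, north 1693 cos 139° = -1277.72
Net north component: -2607.28 m.

-2607 m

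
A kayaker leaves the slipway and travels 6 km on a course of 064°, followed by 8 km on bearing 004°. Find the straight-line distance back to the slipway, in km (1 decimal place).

Leg 1 (064°, 6 km): east 6 sin 64° = 5.39, north 6 cos 64° = 2.63
Leg 2 (004°, 8 km): east 8 sin 4° = 0.56, north 8 cos 4° = 7.98
Net: 5.95 east, 10.61 north. Distance = √((5.95)² + (10.61)²) = 12.166 km.

12.2 km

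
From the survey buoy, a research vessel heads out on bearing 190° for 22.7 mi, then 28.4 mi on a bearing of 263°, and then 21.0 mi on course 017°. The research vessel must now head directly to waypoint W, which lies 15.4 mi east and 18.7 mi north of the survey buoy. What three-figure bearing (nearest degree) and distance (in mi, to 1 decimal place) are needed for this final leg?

059°, 48.1 mi

Leg 1 (190°, 22.7 mi): east 22.7 sin 190° = -3.94, north 22.7 cos 190° = -22.36
Leg 2 (263°, 28.4 mi): east 28.4 sin 263° = -28.19, north 28.4 cos 263° = -3.46
Leg 3 (017°, 21.0 mi): east 21.0 sin 17° = 6.14, north 21.0 cos 17° = 20.08
Current position: (-25.99, -5.73). Target: (15.4, 18.7). Remaining: Δeast = 41.39, Δnorth = 24.43.
Bearing = atan2(41.39, 24.43) mod 360° = 59.45°; distance = √((41.39)² + (24.43)²) = 48.064 mi.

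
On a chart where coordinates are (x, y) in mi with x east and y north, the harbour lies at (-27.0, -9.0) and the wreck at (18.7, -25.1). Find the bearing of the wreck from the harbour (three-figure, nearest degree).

Δeast = 18.7 − -27.0 = 45.70; Δnorth = -25.1 − -9.0 = -16.10.
Bearing = atan2(Δeast, Δnorth) mod 360° = 109.41° ≈ 109°.

109°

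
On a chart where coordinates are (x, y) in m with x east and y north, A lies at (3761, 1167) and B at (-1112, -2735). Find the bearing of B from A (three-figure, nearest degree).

Δeast = -1112 − 3761 = -4873.00; Δnorth = -2735 − 1167 = -3902.00.
Bearing = atan2(Δeast, Δnorth) mod 360° = 231.31° ≈ 231°.

231°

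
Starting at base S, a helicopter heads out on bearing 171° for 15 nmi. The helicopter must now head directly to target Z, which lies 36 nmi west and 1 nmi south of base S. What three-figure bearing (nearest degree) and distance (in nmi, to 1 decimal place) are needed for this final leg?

290°, 40.8 nmi

Leg 1 (171°, 15 nmi): east 15 sin 171° = 2.35, north 15 cos 171° = -14.82
Current position: (2.35, -14.82). Target: (-36, -1). Remaining: Δeast = -38.35, Δnorth = 13.82.
Bearing = atan2(-38.35, 13.82) mod 360° = 289.81°; distance = √((-38.35)² + (13.82)²) = 40.759 nmi.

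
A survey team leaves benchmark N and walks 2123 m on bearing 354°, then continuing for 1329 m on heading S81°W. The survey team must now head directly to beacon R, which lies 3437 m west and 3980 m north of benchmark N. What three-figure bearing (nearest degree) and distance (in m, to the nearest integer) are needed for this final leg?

Leg 1 (354°, 2123 m): east 2123 sin 354° = -221.91, north 2123 cos 354° = 2111.37
Leg 2 (S81°W, 1329 m): east 1329 sin 261° = -1312.64, north 1329 cos 261° = -207.90
Current position: (-1534.55, 1903.47). Target: (-3437, 3980). Remaining: Δeast = -1902.45, Δnorth = 2076.53.
Bearing = atan2(-1902.45, 2076.53) mod 360° = 317.51°; distance = √((-1902.45)² + (2076.53)²) = 2816.255 m.

318°, 2816 m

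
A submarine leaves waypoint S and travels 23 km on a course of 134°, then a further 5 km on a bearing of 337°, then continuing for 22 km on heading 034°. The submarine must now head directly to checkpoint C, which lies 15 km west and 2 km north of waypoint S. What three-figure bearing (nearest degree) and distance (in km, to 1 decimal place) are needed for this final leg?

263°, 42.2 km

Leg 1 (134°, 23 km): east 23 sin 134° = 16.54, north 23 cos 134° = -15.98
Leg 2 (337°, 5 km): east 5 sin 337° = -1.95, north 5 cos 337° = 4.60
Leg 3 (034°, 22 km): east 22 sin 34° = 12.30, north 22 cos 34° = 18.24
Current position: (26.89, 6.86). Target: (-15, 2). Remaining: Δeast = -41.89, Δnorth = -4.86.
Bearing = atan2(-41.89, -4.86) mod 360° = 263.38°; distance = √((-41.89)² + (-4.86)²) = 42.175 km.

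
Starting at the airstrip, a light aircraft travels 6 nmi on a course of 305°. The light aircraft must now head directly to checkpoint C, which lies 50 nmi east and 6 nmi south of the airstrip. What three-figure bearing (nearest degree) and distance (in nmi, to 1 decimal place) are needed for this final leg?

100°, 55.7 nmi

Leg 1 (305°, 6 nmi): east 6 sin 305° = -4.91, north 6 cos 305° = 3.44
Current position: (-4.91, 3.44). Target: (50, -6). Remaining: Δeast = 54.91, Δnorth = -9.44.
Bearing = atan2(54.91, -9.44) mod 360° = 99.76°; distance = √((54.91)² + (-9.44)²) = 55.721 nmi.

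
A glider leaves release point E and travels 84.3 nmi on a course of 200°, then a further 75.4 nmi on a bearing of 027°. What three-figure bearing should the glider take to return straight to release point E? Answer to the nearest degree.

336°

Leg 1 (200°, 84.3 nmi): east 84.3 sin 200° = -28.83, north 84.3 cos 200° = -79.22
Leg 2 (027°, 75.4 nmi): east 75.4 sin 27° = 34.23, north 75.4 cos 27° = 67.18
Net displacement: 5.40 east, -12.03 north. Direction back to start is (-5.40, 12.03): bearing = atan2(-5.40, 12.03) mod 360° = 335.84° ≈ 336°.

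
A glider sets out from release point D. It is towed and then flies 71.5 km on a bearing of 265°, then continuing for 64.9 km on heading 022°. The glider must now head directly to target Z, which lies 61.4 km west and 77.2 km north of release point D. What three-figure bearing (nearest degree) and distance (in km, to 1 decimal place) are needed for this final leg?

328°, 27.4 km

Leg 1 (265°, 71.5 km): east 71.5 sin 265° = -71.23, north 71.5 cos 265° = -6.23
Leg 2 (022°, 64.9 km): east 64.9 sin 22° = 24.31, north 64.9 cos 22° = 60.17
Current position: (-46.92, 53.94). Target: (-61.4, 77.2). Remaining: Δeast = -14.48, Δnorth = 23.26.
Bearing = atan2(-14.48, 23.26) mod 360° = 328.09°; distance = √((-14.48)² + (23.26)²) = 27.399 km.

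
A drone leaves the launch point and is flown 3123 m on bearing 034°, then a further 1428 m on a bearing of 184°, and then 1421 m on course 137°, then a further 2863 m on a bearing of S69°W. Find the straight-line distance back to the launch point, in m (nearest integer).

902 m

Leg 1 (034°, 3123 m): east 3123 sin 34° = 1746.36, north 3123 cos 34° = 2589.08
Leg 2 (184°, 1428 m): east 1428 sin 184° = -99.61, north 1428 cos 184° = -1424.52
Leg 3 (137°, 1421 m): east 1421 sin 137° = 969.12, north 1421 cos 137° = -1039.25
Leg 4 (S69°W, 2863 m): east 2863 sin 249° = -2672.84, north 2863 cos 249° = -1026.01
Net: -56.97 east, -900.70 north. Distance = √((-56.97)² + (-900.70)²) = 902.498 m.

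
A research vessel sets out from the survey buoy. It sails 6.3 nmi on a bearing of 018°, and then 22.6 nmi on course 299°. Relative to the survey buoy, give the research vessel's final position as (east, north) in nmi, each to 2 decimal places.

(-17.82, 16.95)

Leg 1 (018°, 6.3 nmi): east 6.3 sin 18° = 1.95, north 6.3 cos 18° = 5.99
Leg 2 (299°, 22.6 nmi): east 22.6 sin 299° = -19.77, north 22.6 cos 299° = 10.96
Summing: -17.82 nmi east, 16.95 nmi north → (-17.82, 16.95).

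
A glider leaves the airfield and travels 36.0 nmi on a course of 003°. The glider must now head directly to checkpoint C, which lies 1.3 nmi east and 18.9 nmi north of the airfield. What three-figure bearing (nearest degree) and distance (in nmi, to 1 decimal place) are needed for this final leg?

182°, 17.1 nmi

Leg 1 (003°, 36.0 nmi): east 36.0 sin 3° = 1.88, north 36.0 cos 3° = 35.95
Current position: (1.88, 35.95). Target: (1.3, 18.9). Remaining: Δeast = -0.58, Δnorth = -17.05.
Bearing = atan2(-0.58, -17.05) mod 360° = 181.96°; distance = √((-0.58)² + (-17.05)²) = 17.061 nmi.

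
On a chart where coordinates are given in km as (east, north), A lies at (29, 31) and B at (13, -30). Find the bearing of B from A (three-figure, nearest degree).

Δeast = 13 − 29 = -16.00; Δnorth = -30 − 31 = -61.00.
Bearing = atan2(Δeast, Δnorth) mod 360° = 194.70° ≈ 195°.

195°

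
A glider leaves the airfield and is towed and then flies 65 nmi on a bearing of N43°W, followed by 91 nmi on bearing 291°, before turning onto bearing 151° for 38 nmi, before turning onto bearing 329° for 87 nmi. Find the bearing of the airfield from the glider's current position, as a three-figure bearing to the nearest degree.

Leg 1 (N43°W, 65 nmi): east 65 sin 317° = -44.33, north 65 cos 317° = 47.54
Leg 2 (291°, 91 nmi): east 91 sin 291° = -84.96, north 91 cos 291° = 32.61
Leg 3 (151°, 38 nmi): east 38 sin 151° = 18.42, north 38 cos 151° = -33.24
Leg 4 (329°, 87 nmi): east 87 sin 329° = -44.81, north 87 cos 329° = 74.57
Net displacement: -155.67 east, 121.49 north. Direction back to start is (155.67, -121.49): bearing = atan2(155.67, -121.49) mod 360° = 127.97° ≈ 128°.

128°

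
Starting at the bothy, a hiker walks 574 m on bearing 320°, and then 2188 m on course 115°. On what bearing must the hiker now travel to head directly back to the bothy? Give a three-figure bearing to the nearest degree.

Leg 1 (320°, 574 m): east 574 sin 320° = -368.96, north 574 cos 320° = 439.71
Leg 2 (115°, 2188 m): east 2188 sin 115° = 1983.00, north 2188 cos 115° = -924.69
Net displacement: 1614.04 east, -484.98 north. Direction back to start is (-1614.04, 484.98): bearing = atan2(-1614.04, 484.98) mod 360° = 286.72° ≈ 287°.

287°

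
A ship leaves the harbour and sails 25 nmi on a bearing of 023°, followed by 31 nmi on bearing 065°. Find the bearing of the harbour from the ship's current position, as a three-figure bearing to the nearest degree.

Leg 1 (023°, 25 nmi): east 25 sin 23° = 9.77, north 25 cos 23° = 23.01
Leg 2 (065°, 31 nmi): east 31 sin 65° = 28.10, north 31 cos 65° = 13.10
Net displacement: 37.86 east, 36.11 north. Direction back to start is (-37.86, -36.11): bearing = atan2(-37.86, -36.11) mod 360° = 226.36° ≈ 226°.

226°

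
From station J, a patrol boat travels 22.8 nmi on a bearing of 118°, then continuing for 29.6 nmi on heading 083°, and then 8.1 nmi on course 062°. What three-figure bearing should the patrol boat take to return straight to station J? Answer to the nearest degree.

Leg 1 (118°, 22.8 nmi): east 22.8 sin 118° = 20.13, north 22.8 cos 118° = -10.70
Leg 2 (083°, 29.6 nmi): east 29.6 sin 83° = 29.38, north 29.6 cos 83° = 3.61
Leg 3 (062°, 8.1 nmi): east 8.1 sin 62° = 7.15, north 8.1 cos 62° = 3.80
Net displacement: 56.66 east, -3.29 north. Direction back to start is (-56.66, 3.29): bearing = atan2(-56.66, 3.29) mod 360° = 273.33° ≈ 273°.

273°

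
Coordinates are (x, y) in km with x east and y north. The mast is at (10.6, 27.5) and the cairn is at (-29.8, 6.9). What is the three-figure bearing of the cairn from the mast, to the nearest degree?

Δeast = -29.8 − 10.6 = -40.40; Δnorth = 6.9 − 27.5 = -20.60.
Bearing = atan2(Δeast, Δnorth) mod 360° = 242.98° ≈ 243°.

243°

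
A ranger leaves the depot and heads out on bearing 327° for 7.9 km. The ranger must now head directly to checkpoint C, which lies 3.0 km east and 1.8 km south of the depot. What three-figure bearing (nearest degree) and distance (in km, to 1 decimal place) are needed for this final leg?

Leg 1 (327°, 7.9 km): east 7.9 sin 327° = -4.30, north 7.9 cos 327° = 6.63
Current position: (-4.30, 6.63). Target: (3.0, -1.8). Remaining: Δeast = 7.30, Δnorth = -8.43.
Bearing = atan2(7.30, -8.43) mod 360° = 139.08°; distance = √((7.30)² + (-8.43)²) = 11.150 km.

139°, 11.1 km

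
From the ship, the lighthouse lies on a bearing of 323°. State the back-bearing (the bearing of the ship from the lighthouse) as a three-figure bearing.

Back-bearing = 323° − 180° = 143°.

143°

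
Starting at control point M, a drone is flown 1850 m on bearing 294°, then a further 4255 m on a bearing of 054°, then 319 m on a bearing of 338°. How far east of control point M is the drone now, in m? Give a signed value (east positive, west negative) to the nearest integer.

Leg 1 (294°, 1850 m): east 1850 sin 294° = -1690.06, north 1850 cos 294° = 752.46
Leg 2 (054°, 4255 m): east 4255 sin 54° = 3442.37, north 4255 cos 54° = 2501.03
Leg 3 (338°, 319 m): east 319 sin 338° = -119.50, north 319 cos 338° = 295.77
Net east component: 1632.81 m.

1633 m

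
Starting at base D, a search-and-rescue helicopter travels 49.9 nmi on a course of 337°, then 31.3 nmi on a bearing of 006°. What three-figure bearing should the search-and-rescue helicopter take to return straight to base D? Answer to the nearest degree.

Leg 1 (337°, 49.9 nmi): east 49.9 sin 337° = -19.50, north 49.9 cos 337° = 45.93
Leg 2 (006°, 31.3 nmi): east 31.3 sin 6° = 3.27, north 31.3 cos 6° = 31.13
Net displacement: -16.23 east, 77.06 north. Direction back to start is (16.23, -77.06): bearing = atan2(16.23, -77.06) mod 360° = 168.11° ≈ 168°.

168°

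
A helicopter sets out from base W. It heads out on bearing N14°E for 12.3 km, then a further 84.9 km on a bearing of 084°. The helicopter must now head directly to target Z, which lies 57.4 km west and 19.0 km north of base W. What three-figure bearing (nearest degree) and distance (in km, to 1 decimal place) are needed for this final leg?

Leg 1 (N14°E, 12.3 km): east 12.3 sin 14° = 2.98, north 12.3 cos 14° = 11.93
Leg 2 (084°, 84.9 km): east 84.9 sin 84° = 84.43, north 84.9 cos 84° = 8.87
Current position: (87.41, 20.81). Target: (-57.4, 19.0). Remaining: Δeast = -144.81, Δnorth = -1.81.
Bearing = atan2(-144.81, -1.81) mod 360° = 269.28°; distance = √((-144.81)² + (-1.81)²) = 144.822 km.

269°, 144.8 km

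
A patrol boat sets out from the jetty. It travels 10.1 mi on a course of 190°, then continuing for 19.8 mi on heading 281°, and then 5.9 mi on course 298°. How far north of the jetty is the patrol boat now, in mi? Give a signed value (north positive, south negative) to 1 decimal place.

-3.4 mi

Leg 1 (190°, 10.1 mi): east 10.1 sin 190° = -1.75, north 10.1 cos 190° = -9.95
Leg 2 (281°, 19.8 mi): east 19.8 sin 281° = -19.44, north 19.8 cos 281° = 3.78
Leg 3 (298°, 5.9 mi): east 5.9 sin 298° = -5.21, north 5.9 cos 298° = 2.77
Net north component: -3.40 mi.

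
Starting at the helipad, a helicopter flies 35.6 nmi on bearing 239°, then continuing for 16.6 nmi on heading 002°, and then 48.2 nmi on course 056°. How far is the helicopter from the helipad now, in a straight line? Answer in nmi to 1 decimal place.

Leg 1 (239°, 35.6 nmi): east 35.6 sin 239° = -30.52, north 35.6 cos 239° = -18.34
Leg 2 (002°, 16.6 nmi): east 16.6 sin 2° = 0.58, north 16.6 cos 2° = 16.59
Leg 3 (056°, 48.2 nmi): east 48.2 sin 56° = 39.96, north 48.2 cos 56° = 26.95
Net: 10.02 east, 25.21 north. Distance = √((10.02)² + (25.21)²) = 27.127 nmi.

27.1 nmi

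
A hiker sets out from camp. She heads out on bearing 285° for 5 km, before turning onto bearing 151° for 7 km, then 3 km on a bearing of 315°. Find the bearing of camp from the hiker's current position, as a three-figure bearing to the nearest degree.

Leg 1 (285°, 5 km): east 5 sin 285° = -4.83, north 5 cos 285° = 1.29
Leg 2 (151°, 7 km): east 7 sin 151° = 3.39, north 7 cos 151° = -6.12
Leg 3 (315°, 3 km): east 3 sin 315° = -2.12, north 3 cos 315° = 2.12
Net displacement: -3.56 east, -2.71 north. Direction back to start is (3.56, 2.71): bearing = atan2(3.56, 2.71) mod 360° = 52.73° ≈ 053°.

053°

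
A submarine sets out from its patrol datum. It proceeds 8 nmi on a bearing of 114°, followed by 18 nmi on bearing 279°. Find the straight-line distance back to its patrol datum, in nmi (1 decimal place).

Leg 1 (114°, 8 nmi): east 8 sin 114° = 7.31, north 8 cos 114° = -3.25
Leg 2 (279°, 18 nmi): east 18 sin 279° = -17.78, north 18 cos 279° = 2.82
Net: -10.47 east, -0.44 north. Distance = √((-10.47)² + (-0.44)²) = 10.479 nmi.

10.5 nmi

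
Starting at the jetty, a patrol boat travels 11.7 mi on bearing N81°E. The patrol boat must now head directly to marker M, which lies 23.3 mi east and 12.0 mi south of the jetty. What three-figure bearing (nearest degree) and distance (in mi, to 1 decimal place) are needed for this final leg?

Leg 1 (N81°E, 11.7 mi): east 11.7 sin 81° = 11.56, north 11.7 cos 81° = 1.83
Current position: (11.56, 1.83). Target: (23.3, -12.0). Remaining: Δeast = 11.74, Δnorth = -13.83.
Bearing = atan2(11.74, -13.83) mod 360° = 139.66°; distance = √((11.74)² + (-13.83)²) = 18.144 mi.

140°, 18.1 mi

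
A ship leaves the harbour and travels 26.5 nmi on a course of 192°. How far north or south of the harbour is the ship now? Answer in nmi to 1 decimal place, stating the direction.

Leg 1 (192°, 26.5 nmi): east 26.5 sin 192° = -5.51, north 26.5 cos 192° = -25.92
Net north component: -25.92 nmi.

25.9 nmi south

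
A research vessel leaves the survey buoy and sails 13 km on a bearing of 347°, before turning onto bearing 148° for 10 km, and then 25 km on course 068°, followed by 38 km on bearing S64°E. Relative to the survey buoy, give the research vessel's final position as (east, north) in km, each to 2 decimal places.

Leg 1 (347°, 13 km): east 13 sin 347° = -2.92, north 13 cos 347° = 12.67
Leg 2 (148°, 10 km): east 10 sin 148° = 5.30, north 10 cos 148° = -8.48
Leg 3 (068°, 25 km): east 25 sin 68° = 23.18, north 25 cos 68° = 9.37
Leg 4 (S64°E, 38 km): east 38 sin 116° = 34.15, north 38 cos 116° = -16.66
Summing: 59.71 km east, -3.11 km north → (59.71, -3.11).

(59.71, -3.11)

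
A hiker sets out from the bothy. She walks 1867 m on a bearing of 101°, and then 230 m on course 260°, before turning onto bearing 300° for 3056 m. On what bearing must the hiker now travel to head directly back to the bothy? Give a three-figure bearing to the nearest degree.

Leg 1 (101°, 1867 m): east 1867 sin 101° = 1832.70, north 1867 cos 101° = -356.24
Leg 2 (260°, 230 m): east 230 sin 260° = -226.51, north 230 cos 260° = -39.94
Leg 3 (300°, 3056 m): east 3056 sin 300° = -2646.57, north 3056 cos 300° = 1528.00
Net displacement: -1040.38 east, 1131.82 north. Direction back to start is (1040.38, -1131.82): bearing = atan2(1040.38, -1131.82) mod 360° = 137.41° ≈ 137°.

137°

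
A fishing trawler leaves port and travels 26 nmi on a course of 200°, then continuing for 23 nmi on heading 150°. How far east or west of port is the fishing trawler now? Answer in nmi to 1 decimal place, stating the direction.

2.6 nmi east

Leg 1 (200°, 26 nmi): east 26 sin 200° = -8.89, north 26 cos 200° = -24.43
Leg 2 (150°, 23 nmi): east 23 sin 150° = 11.50, north 23 cos 150° = -19.92
Net east component: 2.61 nmi.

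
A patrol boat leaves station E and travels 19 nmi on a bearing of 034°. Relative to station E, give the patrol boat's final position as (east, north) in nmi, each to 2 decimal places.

Leg 1 (034°, 19 nmi): east 19 sin 34° = 10.62, north 19 cos 34° = 15.75
Summing: 10.62 nmi east, 15.75 nmi north → (10.62, 15.75).

(10.62, 15.75)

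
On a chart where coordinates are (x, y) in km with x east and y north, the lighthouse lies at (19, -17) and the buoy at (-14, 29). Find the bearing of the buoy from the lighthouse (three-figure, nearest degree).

Δeast = -14 − 19 = -33.00; Δnorth = 29 − -17 = 46.00.
Bearing = atan2(Δeast, Δnorth) mod 360° = 324.34° ≈ 324°.

324°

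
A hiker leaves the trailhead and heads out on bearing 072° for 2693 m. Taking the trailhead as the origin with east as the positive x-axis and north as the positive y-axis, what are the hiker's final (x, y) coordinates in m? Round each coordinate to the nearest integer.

(2561, 832)

Leg 1 (072°, 2693 m): east 2693 sin 72° = 2561.20, north 2693 cos 72° = 832.18
Summing: 2561.20 m east, 832.18 m north → (2561, 832).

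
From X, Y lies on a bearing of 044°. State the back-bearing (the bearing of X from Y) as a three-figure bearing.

224°

Back-bearing = 044° + 180° = 224°.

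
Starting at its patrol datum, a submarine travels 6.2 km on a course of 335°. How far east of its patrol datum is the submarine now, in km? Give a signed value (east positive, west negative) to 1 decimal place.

-2.6 km

Leg 1 (335°, 6.2 km): east 6.2 sin 335° = -2.62, north 6.2 cos 335° = 5.62
Net east component: -2.62 km.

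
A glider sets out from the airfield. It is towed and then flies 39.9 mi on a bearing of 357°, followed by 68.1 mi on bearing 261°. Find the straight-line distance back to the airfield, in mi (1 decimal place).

75.2 mi

Leg 1 (357°, 39.9 mi): east 39.9 sin 357° = -2.09, north 39.9 cos 357° = 39.85
Leg 2 (261°, 68.1 mi): east 68.1 sin 261° = -67.26, north 68.1 cos 261° = -10.65
Net: -69.35 east, 29.19 north. Distance = √((-69.35)² + (29.19)²) = 75.243 mi.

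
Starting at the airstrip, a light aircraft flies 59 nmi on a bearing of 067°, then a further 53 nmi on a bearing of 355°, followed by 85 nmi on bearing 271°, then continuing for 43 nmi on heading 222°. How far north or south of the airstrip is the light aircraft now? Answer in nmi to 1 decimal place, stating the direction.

Leg 1 (067°, 59 nmi): east 59 sin 67° = 54.31, north 59 cos 67° = 23.05
Leg 2 (355°, 53 nmi): east 53 sin 355° = -4.62, north 53 cos 355° = 52.80
Leg 3 (271°, 85 nmi): east 85 sin 271° = -84.99, north 85 cos 271° = 1.48
Leg 4 (222°, 43 nmi): east 43 sin 222° = -28.77, north 43 cos 222° = -31.96
Net north component: 45.38 nmi.

45.4 nmi north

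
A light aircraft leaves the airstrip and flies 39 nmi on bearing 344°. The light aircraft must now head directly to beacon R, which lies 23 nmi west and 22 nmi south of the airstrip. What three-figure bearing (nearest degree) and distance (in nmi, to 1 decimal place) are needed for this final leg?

192°, 60.7 nmi

Leg 1 (344°, 39 nmi): east 39 sin 344° = -10.75, north 39 cos 344° = 37.49
Current position: (-10.75, 37.49). Target: (-23, -22). Remaining: Δeast = -12.25, Δnorth = -59.49.
Bearing = atan2(-12.25, -59.49) mod 360° = 191.64°; distance = √((-12.25)² + (-59.49)²) = 60.737 nmi.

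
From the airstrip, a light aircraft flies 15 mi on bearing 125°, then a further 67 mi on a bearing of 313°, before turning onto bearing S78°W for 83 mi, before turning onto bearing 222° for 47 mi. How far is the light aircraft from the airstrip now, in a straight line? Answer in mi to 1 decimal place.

Leg 1 (125°, 15 mi): east 15 sin 125° = 12.29, north 15 cos 125° = -8.60
Leg 2 (313°, 67 mi): east 67 sin 313° = -49.00, north 67 cos 313° = 45.69
Leg 3 (S78°W, 83 mi): east 83 sin 258° = -81.19, north 83 cos 258° = -17.26
Leg 4 (222°, 47 mi): east 47 sin 222° = -31.45, north 47 cos 222° = -34.93
Net: -149.35 east, -15.09 north. Distance = √((-149.35)² + (-15.09)²) = 150.110 mi.

150.1 mi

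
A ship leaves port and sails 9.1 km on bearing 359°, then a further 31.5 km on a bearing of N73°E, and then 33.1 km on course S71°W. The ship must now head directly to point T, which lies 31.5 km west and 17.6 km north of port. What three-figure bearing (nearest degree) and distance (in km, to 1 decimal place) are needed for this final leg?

288°, 31.8 km

Leg 1 (359°, 9.1 km): east 9.1 sin 359° = -0.16, north 9.1 cos 359° = 9.10
Leg 2 (N73°E, 31.5 km): east 31.5 sin 73° = 30.12, north 31.5 cos 73° = 9.21
Leg 3 (S71°W, 33.1 km): east 33.1 sin 251° = -31.30, north 33.1 cos 251° = -10.78
Current position: (-1.33, 7.53). Target: (-31.5, 17.6). Remaining: Δeast = -30.17, Δnorth = 10.07.
Bearing = atan2(-30.17, 10.07) mod 360° = 288.46°; distance = √((-30.17)² + (10.07)²) = 31.804 km.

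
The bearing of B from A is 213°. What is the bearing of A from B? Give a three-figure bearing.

033°

Back-bearing = 213° − 180° = 033°.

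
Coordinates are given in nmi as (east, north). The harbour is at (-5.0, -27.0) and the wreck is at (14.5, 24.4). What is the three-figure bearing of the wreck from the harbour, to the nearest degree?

Δeast = 14.5 − -5.0 = 19.50; Δnorth = 24.4 − -27.0 = 51.40.
Bearing = atan2(Δeast, Δnorth) mod 360° = 20.78° ≈ 021°.

021°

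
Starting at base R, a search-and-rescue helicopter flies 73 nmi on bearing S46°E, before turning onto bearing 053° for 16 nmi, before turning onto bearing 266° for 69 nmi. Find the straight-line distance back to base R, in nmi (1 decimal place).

Leg 1 (S46°E, 73 nmi): east 73 sin 134° = 52.51, north 73 cos 134° = -50.71
Leg 2 (053°, 16 nmi): east 16 sin 53° = 12.78, north 16 cos 53° = 9.63
Leg 3 (266°, 69 nmi): east 69 sin 266° = -68.83, north 69 cos 266° = -4.81
Net: -3.54 east, -45.89 north. Distance = √((-3.54)² + (-45.89)²) = 46.031 nmi.

46.0 nmi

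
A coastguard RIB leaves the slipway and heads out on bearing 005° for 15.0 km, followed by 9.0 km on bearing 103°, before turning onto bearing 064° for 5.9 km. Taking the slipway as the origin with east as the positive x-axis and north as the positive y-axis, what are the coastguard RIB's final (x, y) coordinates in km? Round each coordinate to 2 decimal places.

(15.38, 15.50)

Leg 1 (005°, 15.0 km): east 15.0 sin 5° = 1.31, north 15.0 cos 5° = 14.94
Leg 2 (103°, 9.0 km): east 9.0 sin 103° = 8.77, north 9.0 cos 103° = -2.02
Leg 3 (064°, 5.9 km): east 5.9 sin 64° = 5.30, north 5.9 cos 64° = 2.59
Summing: 15.38 km east, 15.50 km north → (15.38, 15.50).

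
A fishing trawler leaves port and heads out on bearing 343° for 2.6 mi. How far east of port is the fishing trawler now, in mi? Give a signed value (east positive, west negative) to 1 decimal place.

Leg 1 (343°, 2.6 mi): east 2.6 sin 343° = -0.76, north 2.6 cos 343° = 2.49
Net east component: -0.76 mi.

-0.8 mi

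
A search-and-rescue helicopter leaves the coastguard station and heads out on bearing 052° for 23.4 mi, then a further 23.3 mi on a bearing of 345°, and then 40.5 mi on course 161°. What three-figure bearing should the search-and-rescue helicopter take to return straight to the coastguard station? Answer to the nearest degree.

273°

Leg 1 (052°, 23.4 mi): east 23.4 sin 52° = 18.44, north 23.4 cos 52° = 14.41
Leg 2 (345°, 23.3 mi): east 23.3 sin 345° = -6.03, north 23.3 cos 345° = 22.51
Leg 3 (161°, 40.5 mi): east 40.5 sin 161° = 13.19, north 40.5 cos 161° = -38.29
Net displacement: 25.59 east, -1.38 north. Direction back to start is (-25.59, 1.38): bearing = atan2(-25.59, 1.38) mod 360° = 273.09° ≈ 273°.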